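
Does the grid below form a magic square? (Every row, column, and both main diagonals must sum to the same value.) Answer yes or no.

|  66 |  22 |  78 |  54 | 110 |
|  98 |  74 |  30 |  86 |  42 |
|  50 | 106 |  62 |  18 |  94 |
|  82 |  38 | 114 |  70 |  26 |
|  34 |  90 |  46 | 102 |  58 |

Yes

Row 1: 66 + 22 + 78 + 54 + 110 = 330.
Row 2: 98 + 74 + 30 + 86 + 42 = 330.
Row 3: 50 + 106 + 62 + 18 + 94 = 330.
Row 4: 82 + 38 + 114 + 70 + 26 = 330.
Row 5: 34 + 90 + 46 + 102 + 58 = 330.
Column 1: 66 + 98 + 50 + 82 + 34 = 330.
Column 2: 22 + 74 + 106 + 38 + 90 = 330.
Column 3: 78 + 30 + 62 + 114 + 46 = 330.
Column 4: 54 + 86 + 18 + 70 + 102 = 330.
Column 5: 110 + 42 + 94 + 26 + 58 = 330.
Main diagonal: 66 + 74 + 62 + 70 + 58 = 330.
Anti-diagonal: 110 + 86 + 62 + 38 + 34 = 330.
All lines sum to 330.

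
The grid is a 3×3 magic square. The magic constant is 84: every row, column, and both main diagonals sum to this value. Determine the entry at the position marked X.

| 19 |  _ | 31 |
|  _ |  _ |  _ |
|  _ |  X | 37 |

22

From row 1, 84 − (19 + 31) gives (1,2) = 34.
The remaining cell in column 3 is (2,3) = 84 − 68 = 16.
Main diagonal needs 84; the known cells sum to 56, so (2,2) = 28.
Anti-diagonal needs 84; the known cells sum to 59, so (3,1) = 25.
Using row 2: 28 + 16 + ? → (2,1) = 84 − 44 = 40.
Row 3 must total 84; the given cells sum to 62, so (3,2) = 22.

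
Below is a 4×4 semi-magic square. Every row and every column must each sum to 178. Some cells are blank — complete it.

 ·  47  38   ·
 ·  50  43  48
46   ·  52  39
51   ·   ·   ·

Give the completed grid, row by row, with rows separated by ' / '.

Using row 2: 50 + 43 + 48 + ? → (2,1) = 178 − 141 = 37.
Row 3: 46 + 52 + 39 + ? = 178, so (3,2) = 41.
The remaining cell in column 1 is (1,1) = 178 − 134 = 44.
Column 2 must total 178; the given cells sum to 138, so (4,2) = 40.
Using column 3: 38 + 43 + 52 + ? → (4,3) = 178 − 133 = 45.
Using row 1: 44 + 47 + 38 + ? → (1,4) = 178 − 129 = 49.
The remaining cell in row 4 is (4,4) = 178 − 136 = 42.

44 47 38 49 / 37 50 43 48 / 46 41 52 39 / 51 40 45 42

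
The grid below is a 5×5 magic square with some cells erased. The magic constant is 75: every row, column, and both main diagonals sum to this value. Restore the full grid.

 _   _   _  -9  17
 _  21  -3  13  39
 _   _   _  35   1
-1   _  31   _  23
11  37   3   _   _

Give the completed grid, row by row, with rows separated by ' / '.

Row 2: 21 + (-3) + 13 + 39 + ? = 75, so (2,1) = 5.
Column 5 needs 75; the known cells sum to 80, so (5,5) = -5.
Row 5 needs 75; the known cells sum to 46, so (5,4) = 29.
From column 4, 75 − (-9 + 13 + 35 + 29) gives (4,4) = 7.
Row 4 needs 75; the known cells sum to 60, so (4,2) = 15.
From anti-diagonal, 75 − (17 + 13 + 15 + 11) gives (3,3) = 19.
Column 3 must total 75; the given cells sum to 50, so (1,3) = 25.
Main diagonal must total 75; the given cells sum to 42, so (1,1) = 33.
Row 1: 33 + 25 + (-9) + 17 + ? = 75, so (1,2) = 9.
Column 1 must total 75; the given cells sum to 48, so (3,1) = 27.
The remaining cell in column 2 is (3,2) = 75 − 82 = -7.

33 9 25 -9 17 / 5 21 -3 13 39 / 27 -7 19 35 1 / -1 15 31 7 23 / 11 37 3 29 -5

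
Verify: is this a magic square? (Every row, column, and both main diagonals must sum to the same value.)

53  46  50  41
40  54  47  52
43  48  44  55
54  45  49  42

Row 1: 53 + 46 + 50 + 41 = 190.
Row 2: 40 + 54 + 47 + 52 = 193.
Row 3: 43 + 48 + 44 + 55 = 190.
Row 4: 54 + 45 + 49 + 42 = 190.
Column 1: 53 + 40 + 43 + 54 = 190.
Column 2: 46 + 54 + 48 + 45 = 193.
Column 3: 50 + 47 + 44 + 49 = 190.
Column 4: 41 + 52 + 55 + 42 = 190.
Main diagonal: 53 + 54 + 44 + 42 = 193.
Anti-diagonal: 41 + 47 + 48 + 54 = 190.

No — main diagonal sums to 193 but anti-diagonal sums to 190.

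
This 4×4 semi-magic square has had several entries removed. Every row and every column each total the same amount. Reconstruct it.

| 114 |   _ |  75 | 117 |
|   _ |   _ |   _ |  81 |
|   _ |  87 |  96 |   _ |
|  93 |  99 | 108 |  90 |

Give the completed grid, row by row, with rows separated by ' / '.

114 84 75 117 / 78 120 111 81 / 105 87 96 102 / 93 99 108 90

Row 4 is already complete: 93 + 99 + 108 + 90 = 390, so that is the magic constant.
Using row 1: 114 + 75 + 117 + ? → (1,2) = 390 − 306 = 84.
Column 2: 84 + 87 + 99 + ? = 390, so (2,2) = 120.
The remaining cell in column 3 is (2,3) = 390 − 279 = 111.
Column 4 must total 390; the given cells sum to 288, so (3,4) = 102.
Using row 2: 120 + 111 + 81 + ? → (2,1) = 390 − 312 = 78.
The remaining cell in row 3 is (3,1) = 390 − 285 = 105.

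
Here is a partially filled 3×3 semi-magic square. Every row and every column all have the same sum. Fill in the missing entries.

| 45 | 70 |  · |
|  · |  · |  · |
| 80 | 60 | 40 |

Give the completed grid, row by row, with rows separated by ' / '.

45 70 65 / 55 50 75 / 80 60 40

Row 3 is already complete: 80 + 60 + 40 = 180, so that is the magic constant.
Using row 1: 45 + 70 + ? → (1,3) = 180 − 115 = 65.
Column 1 must total 180; the given cells sum to 125, so (2,1) = 55.
Column 2: 70 + 60 + ? = 180, so (2,2) = 50.
Column 3 must total 180; the given cells sum to 105, so (2,3) = 75.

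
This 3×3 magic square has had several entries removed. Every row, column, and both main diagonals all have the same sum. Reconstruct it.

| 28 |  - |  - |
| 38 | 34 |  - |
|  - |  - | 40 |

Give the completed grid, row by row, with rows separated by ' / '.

Main diagonal is already complete: 28 + 34 + 40 = 102, so that is the magic constant.
Using row 2: 38 + 34 + ? → (2,3) = 102 − 72 = 30.
From column 1, 102 − (28 + 38) gives (3,1) = 36.
Column 3: 30 + 40 + ? = 102, so (1,3) = 32.
From row 1, 102 − (28 + 32) gives (1,2) = 42.
Row 3: 36 + 40 + ? = 102, so (3,2) = 26.

28 42 32 / 38 34 30 / 36 26 40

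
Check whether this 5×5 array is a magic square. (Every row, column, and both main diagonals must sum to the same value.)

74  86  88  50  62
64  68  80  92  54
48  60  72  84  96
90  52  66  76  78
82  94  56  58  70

No — row 2 sums to 358 but anti-diagonal sums to 360.

Row 1: 74 + 86 + 88 + 50 + 62 = 360.
Row 2: 64 + 68 + 80 + 92 + 54 = 358.
Row 3: 48 + 60 + 72 + 84 + 96 = 360.
Row 4: 90 + 52 + 66 + 76 + 78 = 362.
Row 5: 82 + 94 + 56 + 58 + 70 = 360.
Column 1: 74 + 64 + 48 + 90 + 82 = 358.
Column 2: 86 + 68 + 60 + 52 + 94 = 360.
Column 3: 88 + 80 + 72 + 66 + 56 = 362.
Column 4: 50 + 92 + 84 + 76 + 58 = 360.
Column 5: 62 + 54 + 96 + 78 + 70 = 360.
Main diagonal: 74 + 68 + 72 + 76 + 70 = 360.
Anti-diagonal: 62 + 92 + 72 + 52 + 82 = 360.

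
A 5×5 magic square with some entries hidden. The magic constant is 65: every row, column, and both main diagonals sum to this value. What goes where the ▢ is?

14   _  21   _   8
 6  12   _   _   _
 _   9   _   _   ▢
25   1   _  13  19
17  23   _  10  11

22

The remaining cell in row 4 is (4,3) = 65 − 58 = 7.
From row 5, 65 − (17 + 23 + 10 + 11) gives (5,3) = 4.
The remaining cell in column 1 is (3,1) = 65 − 62 = 3.
Column 2 needs 65; the known cells sum to 45, so (1,2) = 20.
Using main diagonal: 14 + 12 + 13 + 11 + ? → (3,3) = 65 − 50 = 15.
Anti-diagonal needs 65; the known cells sum to 41, so (2,4) = 24.
Row 1 needs 65; the known cells sum to 63, so (1,4) = 2.
Column 3 must total 65; the given cells sum to 47, so (2,3) = 18.
From column 4, 65 − (2 + 24 + 13 + 10) gives (3,4) = 16.
From row 2, 65 − (6 + 12 + 18 + 24) gives (2,5) = 5.
Row 3: 3 + 9 + 15 + 16 + ? = 65, so (3,5) = 22.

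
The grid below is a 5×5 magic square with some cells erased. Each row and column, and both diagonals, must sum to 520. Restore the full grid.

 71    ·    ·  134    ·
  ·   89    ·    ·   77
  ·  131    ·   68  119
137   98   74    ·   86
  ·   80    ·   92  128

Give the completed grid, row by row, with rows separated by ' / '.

71 122 83 134 110 / 113 89 140 101 77 / 95 131 107 68 119 / 137 98 74 125 86 / 104 80 116 92 128

Row 4 must total 520; the given cells sum to 395, so (4,4) = 125.
Column 2: 89 + 131 + 98 + 80 + ? = 520, so (1,2) = 122.
The remaining cell in column 4 is (2,4) = 520 − 419 = 101.
The remaining cell in column 5 is (1,5) = 520 − 410 = 110.
The remaining cell in main diagonal is (3,3) = 520 − 413 = 107.
Using anti-diagonal: 110 + 101 + 107 + 98 + ? → (5,1) = 520 − 416 = 104.
From row 1, 520 − (71 + 122 + 134 + 110) gives (1,3) = 83.
Row 3: 131 + 107 + 68 + 119 + ? = 520, so (3,1) = 95.
Row 5 must total 520; the given cells sum to 404, so (5,3) = 116.
Column 1: 71 + 95 + 137 + 104 + ? = 520, so (2,1) = 113.
Using column 3: 83 + 107 + 74 + 116 + ? → (2,3) = 520 − 380 = 140.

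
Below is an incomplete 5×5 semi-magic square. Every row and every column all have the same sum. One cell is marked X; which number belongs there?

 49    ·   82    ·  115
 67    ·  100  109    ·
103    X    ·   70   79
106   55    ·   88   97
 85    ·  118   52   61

Column 1 is complete and sums to 410; that is the magic constant.
Using row 4: 106 + 55 + 88 + 97 + ? → (4,3) = 410 − 346 = 64.
The remaining cell in row 5 is (5,2) = 410 − 316 = 94.
Column 3 needs 410; the known cells sum to 364, so (3,3) = 46.
Column 4: 109 + 70 + 88 + 52 + ? = 410, so (1,4) = 91.
From column 5, 410 − (115 + 79 + 97 + 61) gives (2,5) = 58.
Row 1 needs 410; the known cells sum to 337, so (1,2) = 73.
The remaining cell in row 2 is (2,2) = 410 − 334 = 76.
The remaining cell in row 3 is (3,2) = 410 − 298 = 112.

112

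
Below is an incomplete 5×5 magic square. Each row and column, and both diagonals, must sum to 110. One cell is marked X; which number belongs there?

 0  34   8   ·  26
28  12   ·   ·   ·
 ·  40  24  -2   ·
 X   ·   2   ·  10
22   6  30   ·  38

Using row 1: 0 + 34 + 8 + 26 + ? → (1,4) = 110 − 68 = 42.
Using row 5: 22 + 6 + 30 + 38 + ? → (5,4) = 110 − 96 = 14.
Column 2: 34 + 12 + 40 + 6 + ? = 110, so (4,2) = 18.
From column 3, 110 − (8 + 24 + 2 + 30) gives (2,3) = 46.
The remaining cell in main diagonal is (4,4) = 110 − 74 = 36.
The remaining cell in anti-diagonal is (2,4) = 110 − 90 = 20.
From row 2, 110 − (28 + 12 + 46 + 20) gives (2,5) = 4.
Row 4: 18 + 2 + 36 + 10 + ? = 110, so (4,1) = 44.

44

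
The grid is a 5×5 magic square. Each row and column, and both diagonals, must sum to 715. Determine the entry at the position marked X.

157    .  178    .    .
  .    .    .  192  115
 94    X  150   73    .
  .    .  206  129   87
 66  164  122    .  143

The remaining cell in row 5 is (5,4) = 715 − 495 = 220.
Column 3 must total 715; the given cells sum to 656, so (2,3) = 59.
The remaining cell in column 4 is (1,4) = 715 − 614 = 101.
Main diagonal needs 715; the known cells sum to 579, so (2,2) = 136.
Row 2: 136 + 59 + 192 + 115 + ? = 715, so (2,1) = 213.
Using column 1: 157 + 213 + 94 + 66 + ? → (4,1) = 715 − 530 = 185.
Using row 4: 185 + 206 + 129 + 87 + ? → (4,2) = 715 − 607 = 108.
The remaining cell in anti-diagonal is (1,5) = 715 − 516 = 199.
From row 1, 715 − (157 + 178 + 101 + 199) gives (1,2) = 80.
Using column 2: 80 + 136 + 108 + 164 + ? → (3,2) = 715 − 488 = 227.

227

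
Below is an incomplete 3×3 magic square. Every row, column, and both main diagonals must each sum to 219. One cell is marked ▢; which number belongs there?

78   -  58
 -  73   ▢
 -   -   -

Row 1: 78 + 58 + ? = 219, so (1,2) = 83.
Column 2 must total 219; the given cells sum to 156, so (3,2) = 63.
Main diagonal: 78 + 73 + ? = 219, so (3,3) = 68.
Anti-diagonal must total 219; the given cells sum to 131, so (3,1) = 88.
Using column 1: 78 + 88 + ? → (2,1) = 219 − 166 = 53.
Column 3 must total 219; the given cells sum to 126, so (2,3) = 93.

93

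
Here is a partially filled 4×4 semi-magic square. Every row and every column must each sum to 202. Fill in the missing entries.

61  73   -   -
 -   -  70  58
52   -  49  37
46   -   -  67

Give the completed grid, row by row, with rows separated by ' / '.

61 73 28 40 / 43 31 70 58 / 52 64 49 37 / 46 34 55 67

Row 3 must total 202; the given cells sum to 138, so (3,2) = 64.
The remaining cell in column 1 is (2,1) = 202 − 159 = 43.
Column 4: 58 + 37 + 67 + ? = 202, so (1,4) = 40.
Row 1: 61 + 73 + 40 + ? = 202, so (1,3) = 28.
From row 2, 202 − (43 + 70 + 58) gives (2,2) = 31.
The remaining cell in column 2 is (4,2) = 202 − 168 = 34.
Column 3: 28 + 70 + 49 + ? = 202, so (4,3) = 55.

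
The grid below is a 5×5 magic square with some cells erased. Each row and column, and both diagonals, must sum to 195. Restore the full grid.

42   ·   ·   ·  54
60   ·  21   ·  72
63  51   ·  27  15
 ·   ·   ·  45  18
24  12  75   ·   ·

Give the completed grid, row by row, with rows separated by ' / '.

42 30 3 66 54 / 60 33 21 9 72 / 63 51 39 27 15 / 6 69 57 45 18 / 24 12 75 48 36

Row 3 needs 195; the known cells sum to 156, so (3,3) = 39.
Column 1: 42 + 60 + 63 + 24 + ? = 195, so (4,1) = 6.
The remaining cell in column 5 is (5,5) = 195 − 159 = 36.
Main diagonal: 42 + 39 + 45 + 36 + ? = 195, so (2,2) = 33.
Row 2 needs 195; the known cells sum to 186, so (2,4) = 9.
Row 5 must total 195; the given cells sum to 147, so (5,4) = 48.
Column 4: 9 + 27 + 45 + 48 + ? = 195, so (1,4) = 66.
Anti-diagonal: 54 + 9 + 39 + 24 + ? = 195, so (4,2) = 69.
From row 4, 195 − (6 + 69 + 45 + 18) gives (4,3) = 57.
Using column 2: 33 + 51 + 69 + 12 + ? → (1,2) = 195 − 165 = 30.
The remaining cell in column 3 is (1,3) = 195 − 192 = 3.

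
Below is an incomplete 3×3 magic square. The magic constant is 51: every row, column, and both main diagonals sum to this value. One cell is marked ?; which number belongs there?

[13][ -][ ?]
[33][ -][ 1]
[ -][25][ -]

The remaining cell in row 2 is (2,2) = 51 − 34 = 17.
Column 1 needs 51; the known cells sum to 46, so (3,1) = 5.
The remaining cell in column 2 is (1,2) = 51 − 42 = 9.
Main diagonal needs 51; the known cells sum to 30, so (3,3) = 21.
Using anti-diagonal: 17 + 5 + ? → (1,3) = 51 − 22 = 29.

29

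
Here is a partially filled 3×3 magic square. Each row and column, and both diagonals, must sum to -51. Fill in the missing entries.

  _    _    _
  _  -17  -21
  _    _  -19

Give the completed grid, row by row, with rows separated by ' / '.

-15 -25 -11 / -13 -17 -21 / -23 -9 -19

From row 2, -51 − (-17 + (-21)) gives (2,1) = -13.
From column 3, -51 − (-21 + (-19)) gives (1,3) = -11.
From main diagonal, -51 − (-17 + (-19)) gives (1,1) = -15.
Anti-diagonal: -11 + (-17) + ? = -51, so (3,1) = -23.
The remaining cell in row 1 is (1,2) = -51 − (-26) = -25.
Row 3 must total -51; the given cells sum to -42, so (3,2) = -9.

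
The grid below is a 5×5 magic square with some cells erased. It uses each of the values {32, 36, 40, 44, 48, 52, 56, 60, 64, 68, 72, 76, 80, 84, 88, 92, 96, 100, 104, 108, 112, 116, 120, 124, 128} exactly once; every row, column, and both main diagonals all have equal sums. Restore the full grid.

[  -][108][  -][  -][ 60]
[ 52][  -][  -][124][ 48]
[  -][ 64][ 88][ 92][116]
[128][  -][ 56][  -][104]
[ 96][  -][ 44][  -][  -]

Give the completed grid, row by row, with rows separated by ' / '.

84 108 112 36 60 / 52 76 100 124 48 / 40 64 88 92 116 / 128 32 56 80 104 / 96 120 44 68 72

The 25 entries sum to 2000, so each line sums to 2000/5 = 400.
Row 3 needs 400; the known cells sum to 360, so (3,1) = 40.
Using column 1: 52 + 40 + 128 + 96 + ? → (1,1) = 400 − 316 = 84.
Column 5 must total 400; the given cells sum to 328, so (5,5) = 72.
The remaining cell in anti-diagonal is (4,2) = 400 − 368 = 32.
The remaining cell in row 4 is (4,4) = 400 − 320 = 80.
Main diagonal needs 400; the known cells sum to 324, so (2,2) = 76.
Row 2 must total 400; the given cells sum to 300, so (2,3) = 100.
Column 2 must total 400; the given cells sum to 280, so (5,2) = 120.
Column 3 must total 400; the given cells sum to 288, so (1,3) = 112.
Row 1: 84 + 108 + 112 + 60 + ? = 400, so (1,4) = 36.
Row 5 must total 400; the given cells sum to 332, so (5,4) = 68.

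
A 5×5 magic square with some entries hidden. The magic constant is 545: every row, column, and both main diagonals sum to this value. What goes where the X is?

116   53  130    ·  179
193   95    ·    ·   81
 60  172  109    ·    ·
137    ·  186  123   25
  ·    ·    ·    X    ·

The remaining cell in row 1 is (1,4) = 545 − 478 = 67.
Row 4 must total 545; the given cells sum to 471, so (4,2) = 74.
Column 1: 116 + 193 + 60 + 137 + ? = 545, so (5,1) = 39.
Using column 2: 53 + 95 + 172 + 74 + ? → (5,2) = 545 − 394 = 151.
From main diagonal, 545 − (116 + 95 + 109 + 123) gives (5,5) = 102.
Using anti-diagonal: 179 + 109 + 74 + 39 + ? → (2,4) = 545 − 401 = 144.
Row 2 must total 545; the given cells sum to 513, so (2,3) = 32.
Column 3 needs 545; the known cells sum to 457, so (5,3) = 88.
Using column 5: 179 + 81 + 25 + 102 + ? → (3,5) = 545 − 387 = 158.
Row 3 must total 545; the given cells sum to 499, so (3,4) = 46.
Using row 5: 39 + 151 + 88 + 102 + ? → (5,4) = 545 − 380 = 165.

165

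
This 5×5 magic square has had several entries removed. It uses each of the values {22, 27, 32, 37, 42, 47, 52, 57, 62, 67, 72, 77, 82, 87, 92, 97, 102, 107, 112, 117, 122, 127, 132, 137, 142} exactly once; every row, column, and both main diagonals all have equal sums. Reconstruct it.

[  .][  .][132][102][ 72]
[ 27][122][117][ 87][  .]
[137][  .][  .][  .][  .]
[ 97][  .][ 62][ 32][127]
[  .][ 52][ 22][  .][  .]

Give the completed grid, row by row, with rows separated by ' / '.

67 37 132 102 72 / 27 122 117 87 57 / 137 107 77 47 42 / 97 92 62 32 127 / 82 52 22 142 112

The 25 entries sum to 2050, so each line sums to 2050/5 = 410.
Row 2 needs 410; the known cells sum to 353, so (2,5) = 57.
Row 4 needs 410; the known cells sum to 318, so (4,2) = 92.
From column 3, 410 − (132 + 117 + 62 + 22) gives (3,3) = 77.
The remaining cell in anti-diagonal is (5,1) = 410 − 328 = 82.
Using column 1: 27 + 137 + 97 + 82 + ? → (1,1) = 410 − 343 = 67.
Main diagonal needs 410; the known cells sum to 298, so (5,5) = 112.
The remaining cell in row 1 is (1,2) = 410 − 373 = 37.
From row 5, 410 − (82 + 52 + 22 + 112) gives (5,4) = 142.
Column 2 must total 410; the given cells sum to 303, so (3,2) = 107.
Column 4: 102 + 87 + 32 + 142 + ? = 410, so (3,4) = 47.
Column 5: 72 + 57 + 127 + 112 + ? = 410, so (3,5) = 42.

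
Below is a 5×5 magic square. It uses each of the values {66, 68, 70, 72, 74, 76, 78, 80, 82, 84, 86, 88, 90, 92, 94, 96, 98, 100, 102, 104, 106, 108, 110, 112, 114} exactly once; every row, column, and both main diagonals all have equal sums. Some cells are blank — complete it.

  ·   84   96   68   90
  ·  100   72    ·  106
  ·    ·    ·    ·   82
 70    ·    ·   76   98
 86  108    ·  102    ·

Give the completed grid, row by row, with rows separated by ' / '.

The 25 entries sum to 2250, so each line sums to 2250/5 = 450.
From row 1, 450 − (84 + 96 + 68 + 90) gives (1,1) = 112.
Column 5 must total 450; the given cells sum to 376, so (5,5) = 74.
Main diagonal: 112 + 100 + 76 + 74 + ? = 450, so (3,3) = 88.
Row 5 must total 450; the given cells sum to 370, so (5,3) = 80.
Column 3: 96 + 72 + 88 + 80 + ? = 450, so (4,3) = 114.
Row 4: 70 + 114 + 76 + 98 + ? = 450, so (4,2) = 92.
From column 2, 450 − (84 + 100 + 92 + 108) gives (3,2) = 66.
From anti-diagonal, 450 − (90 + 88 + 92 + 86) gives (2,4) = 94.
Row 2: 100 + 72 + 94 + 106 + ? = 450, so (2,1) = 78.
Using column 1: 112 + 78 + 70 + 86 + ? → (3,1) = 450 − 346 = 104.
Column 4: 68 + 94 + 76 + 102 + ? = 450, so (3,4) = 110.

112 84 96 68 90 / 78 100 72 94 106 / 104 66 88 110 82 / 70 92 114 76 98 / 86 108 80 102 74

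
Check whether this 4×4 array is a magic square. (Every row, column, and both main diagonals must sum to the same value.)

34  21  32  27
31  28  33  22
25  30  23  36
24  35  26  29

Row 1: 34 + 21 + 32 + 27 = 114.
Row 2: 31 + 28 + 33 + 22 = 114.
Row 3: 25 + 30 + 23 + 36 = 114.
Row 4: 24 + 35 + 26 + 29 = 114.
Column 1: 34 + 31 + 25 + 24 = 114.
Column 2: 21 + 28 + 30 + 35 = 114.
Column 3: 32 + 33 + 23 + 26 = 114.
Column 4: 27 + 22 + 36 + 29 = 114.
Main diagonal: 34 + 28 + 23 + 29 = 114.
Anti-diagonal: 27 + 33 + 30 + 24 = 114.
All lines sum to 114.

Yes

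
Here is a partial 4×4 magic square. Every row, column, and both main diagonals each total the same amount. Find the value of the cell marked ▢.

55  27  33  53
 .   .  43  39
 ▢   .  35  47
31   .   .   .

45

Row 1 is complete and sums to 168; that is the magic constant.
From column 3, 168 − (33 + 43 + 35) gives (4,3) = 57.
Column 4 needs 168; the known cells sum to 139, so (4,4) = 29.
Using main diagonal: 55 + 35 + 29 + ? → (2,2) = 168 − 119 = 49.
Using anti-diagonal: 53 + 43 + 31 + ? → (3,2) = 168 − 127 = 41.
Row 2 must total 168; the given cells sum to 131, so (2,1) = 37.
Row 3 needs 168; the known cells sum to 123, so (3,1) = 45.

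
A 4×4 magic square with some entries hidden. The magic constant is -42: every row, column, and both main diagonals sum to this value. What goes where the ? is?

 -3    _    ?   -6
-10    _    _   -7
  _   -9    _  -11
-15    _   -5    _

From column 1, -42 − (-3 + (-10) + (-15)) gives (3,1) = -14.
Using column 4: -6 + (-7) + (-11) + ? → (4,4) = -42 − (-24) = -18.
Anti-diagonal must total -42; the given cells sum to -30, so (2,3) = -12.
Row 2 needs -42; the known cells sum to -29, so (2,2) = -13.
The remaining cell in row 3 is (3,3) = -42 − (-34) = -8.
The remaining cell in row 4 is (4,2) = -42 − (-38) = -4.
Column 2 must total -42; the given cells sum to -26, so (1,2) = -16.
Column 3 must total -42; the given cells sum to -25, so (1,3) = -17.

-17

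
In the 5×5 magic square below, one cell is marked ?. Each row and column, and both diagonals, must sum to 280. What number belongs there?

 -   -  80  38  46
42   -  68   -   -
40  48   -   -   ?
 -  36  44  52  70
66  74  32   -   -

Row 4 must total 280; the given cells sum to 202, so (4,1) = 78.
From column 1, 280 − (42 + 40 + 78 + 66) gives (1,1) = 54.
From column 3, 280 − (80 + 68 + 44 + 32) gives (3,3) = 56.
Anti-diagonal needs 280; the known cells sum to 204, so (2,4) = 76.
The remaining cell in row 1 is (1,2) = 280 − 218 = 62.
The remaining cell in column 2 is (2,2) = 280 − 220 = 60.
From main diagonal, 280 − (54 + 60 + 56 + 52) gives (5,5) = 58.
From row 2, 280 − (42 + 60 + 68 + 76) gives (2,5) = 34.
Row 5: 66 + 74 + 32 + 58 + ? = 280, so (5,4) = 50.
The remaining cell in column 4 is (3,4) = 280 − 216 = 64.
Column 5: 46 + 34 + 70 + 58 + ? = 280, so (3,5) = 72.

72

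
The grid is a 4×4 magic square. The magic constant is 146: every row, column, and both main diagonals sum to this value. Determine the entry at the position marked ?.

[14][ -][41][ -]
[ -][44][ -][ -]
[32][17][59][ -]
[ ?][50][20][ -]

47

The remaining cell in row 3 is (3,4) = 146 − 108 = 38.
From column 2, 146 − (44 + 17 + 50) gives (1,2) = 35.
Column 3: 41 + 59 + 20 + ? = 146, so (2,3) = 26.
Main diagonal needs 146; the known cells sum to 117, so (4,4) = 29.
Row 1: 14 + 35 + 41 + ? = 146, so (1,4) = 56.
Row 4 needs 146; the known cells sum to 99, so (4,1) = 47.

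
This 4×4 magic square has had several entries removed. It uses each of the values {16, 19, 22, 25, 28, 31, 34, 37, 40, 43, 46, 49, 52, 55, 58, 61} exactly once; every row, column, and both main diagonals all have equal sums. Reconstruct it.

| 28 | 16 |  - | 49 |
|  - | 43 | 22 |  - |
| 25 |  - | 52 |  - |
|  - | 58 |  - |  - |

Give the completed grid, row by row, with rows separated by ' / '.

The 16 entries sum to 616, so each line sums to 616/4 = 154.
The remaining cell in row 1 is (1,3) = 154 − 93 = 61.
Column 2 must total 154; the given cells sum to 117, so (3,2) = 37.
Column 3 must total 154; the given cells sum to 135, so (4,3) = 19.
Main diagonal: 28 + 43 + 52 + ? = 154, so (4,4) = 31.
Anti-diagonal needs 154; the known cells sum to 108, so (4,1) = 46.
From row 3, 154 − (25 + 37 + 52) gives (3,4) = 40.
Column 1: 28 + 25 + 46 + ? = 154, so (2,1) = 55.
Column 4 needs 154; the known cells sum to 120, so (2,4) = 34.

28 16 61 49 / 55 43 22 34 / 25 37 52 40 / 46 58 19 31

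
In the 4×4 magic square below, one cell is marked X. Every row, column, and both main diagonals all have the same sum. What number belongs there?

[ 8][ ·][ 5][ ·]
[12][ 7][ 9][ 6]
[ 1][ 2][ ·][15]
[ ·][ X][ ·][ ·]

14

Row 2 is complete and sums to 34; that is the magic constant.
Using row 3: 1 + 2 + 15 + ? → (3,3) = 34 − 18 = 16.
Column 1 must total 34; the given cells sum to 21, so (4,1) = 13.
Using column 3: 5 + 9 + 16 + ? → (4,3) = 34 − 30 = 4.
The remaining cell in main diagonal is (4,4) = 34 − 31 = 3.
Anti-diagonal: 9 + 2 + 13 + ? = 34, so (1,4) = 10.
The remaining cell in row 1 is (1,2) = 34 − 23 = 11.
Row 4 needs 34; the known cells sum to 20, so (4,2) = 14.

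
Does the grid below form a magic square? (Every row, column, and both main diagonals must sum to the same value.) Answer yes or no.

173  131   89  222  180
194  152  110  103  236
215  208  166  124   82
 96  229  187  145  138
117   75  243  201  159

Yes

Row 1: 173 + 131 + 89 + 222 + 180 = 795.
Row 2: 194 + 152 + 110 + 103 + 236 = 795.
Row 3: 215 + 208 + 166 + 124 + 82 = 795.
Row 4: 96 + 229 + 187 + 145 + 138 = 795.
Row 5: 117 + 75 + 243 + 201 + 159 = 795.
Column 1: 173 + 194 + 215 + 96 + 117 = 795.
Column 2: 131 + 152 + 208 + 229 + 75 = 795.
Column 3: 89 + 110 + 166 + 187 + 243 = 795.
Column 4: 222 + 103 + 124 + 145 + 201 = 795.
Column 5: 180 + 236 + 82 + 138 + 159 = 795.
Main diagonal: 173 + 152 + 166 + 145 + 159 = 795.
Anti-diagonal: 180 + 103 + 166 + 229 + 117 = 795.
All lines sum to 795.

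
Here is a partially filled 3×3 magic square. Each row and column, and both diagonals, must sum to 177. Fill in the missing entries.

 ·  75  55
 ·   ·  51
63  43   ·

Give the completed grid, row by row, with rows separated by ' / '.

From row 1, 177 − (75 + 55) gives (1,1) = 47.
From row 3, 177 − (63 + 43) gives (3,3) = 71.
Column 1 needs 177; the known cells sum to 110, so (2,1) = 67.
Using column 2: 75 + 43 + ? → (2,2) = 177 − 118 = 59.

47 75 55 / 67 59 51 / 63 43 71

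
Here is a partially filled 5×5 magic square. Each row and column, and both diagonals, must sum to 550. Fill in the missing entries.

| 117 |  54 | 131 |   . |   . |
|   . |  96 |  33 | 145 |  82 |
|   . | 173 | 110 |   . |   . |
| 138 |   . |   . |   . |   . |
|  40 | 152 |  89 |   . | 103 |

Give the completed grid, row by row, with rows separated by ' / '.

Row 2: 96 + 33 + 145 + 82 + ? = 550, so (2,1) = 194.
From row 5, 550 − (40 + 152 + 89 + 103) gives (5,4) = 166.
The remaining cell in column 1 is (3,1) = 550 − 489 = 61.
From column 2, 550 − (54 + 96 + 173 + 152) gives (4,2) = 75.
Column 3 needs 550; the known cells sum to 363, so (4,3) = 187.
Main diagonal must total 550; the given cells sum to 426, so (4,4) = 124.
Anti-diagonal: 145 + 110 + 75 + 40 + ? = 550, so (1,5) = 180.
Using row 1: 117 + 54 + 131 + 180 + ? → (1,4) = 550 − 482 = 68.
Using row 4: 138 + 75 + 187 + 124 + ? → (4,5) = 550 − 524 = 26.
Column 4: 68 + 145 + 124 + 166 + ? = 550, so (3,4) = 47.
Column 5 needs 550; the known cells sum to 391, so (3,5) = 159.

117 54 131 68 180 / 194 96 33 145 82 / 61 173 110 47 159 / 138 75 187 124 26 / 40 152 89 166 103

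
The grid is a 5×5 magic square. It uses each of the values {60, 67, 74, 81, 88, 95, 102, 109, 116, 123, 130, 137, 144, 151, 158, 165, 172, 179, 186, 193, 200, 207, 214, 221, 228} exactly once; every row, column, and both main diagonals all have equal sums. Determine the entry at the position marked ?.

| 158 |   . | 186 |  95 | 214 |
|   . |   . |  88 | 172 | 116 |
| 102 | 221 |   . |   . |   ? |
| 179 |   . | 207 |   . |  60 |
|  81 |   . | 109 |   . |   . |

The 25 entries sum to 3600, so each line sums to 3600/5 = 720.
Using row 1: 158 + 186 + 95 + 214 + ? → (1,2) = 720 − 653 = 67.
From column 1, 720 − (158 + 102 + 179 + 81) gives (2,1) = 200.
From column 3, 720 − (186 + 88 + 207 + 109) gives (3,3) = 130.
Using anti-diagonal: 214 + 172 + 130 + 81 + ? → (4,2) = 720 − 597 = 123.
The remaining cell in row 2 is (2,2) = 720 − 576 = 144.
Using row 4: 179 + 123 + 207 + 60 + ? → (4,4) = 720 − 569 = 151.
Column 2: 67 + 144 + 221 + 123 + ? = 720, so (5,2) = 165.
Main diagonal needs 720; the known cells sum to 583, so (5,5) = 137.
Row 5: 81 + 165 + 109 + 137 + ? = 720, so (5,4) = 228.
Column 4 needs 720; the known cells sum to 646, so (3,4) = 74.
Column 5: 214 + 116 + 60 + 137 + ? = 720, so (3,5) = 193.

193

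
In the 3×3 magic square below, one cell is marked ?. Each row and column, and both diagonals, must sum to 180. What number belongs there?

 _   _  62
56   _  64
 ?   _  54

The remaining cell in row 2 is (2,2) = 180 − 120 = 60.
Main diagonal needs 180; the known cells sum to 114, so (1,1) = 66.
Anti-diagonal must total 180; the given cells sum to 122, so (3,1) = 58.

58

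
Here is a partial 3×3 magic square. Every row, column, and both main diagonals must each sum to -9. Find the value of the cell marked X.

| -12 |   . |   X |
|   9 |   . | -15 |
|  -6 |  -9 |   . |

Row 2 must total -9; the given cells sum to -6, so (2,2) = -3.
From row 3, -9 − (-6 + (-9)) gives (3,3) = 6.
From column 2, -9 − (-3 + (-9)) gives (1,2) = 3.
Using column 3: -15 + 6 + ? → (1,3) = -9 − (-9) = 0.

0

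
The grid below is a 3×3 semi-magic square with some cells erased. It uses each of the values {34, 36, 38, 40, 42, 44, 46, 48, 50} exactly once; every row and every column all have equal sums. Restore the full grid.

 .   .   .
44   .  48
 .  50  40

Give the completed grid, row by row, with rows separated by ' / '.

46 42 38 / 44 34 48 / 36 50 40

The 9 entries sum to 378, so each line sums to 378/3 = 126.
From row 2, 126 − (44 + 48) gives (2,2) = 34.
From row 3, 126 − (50 + 40) gives (3,1) = 36.
Column 1 must total 126; the given cells sum to 80, so (1,1) = 46.
Using column 2: 34 + 50 + ? → (1,2) = 126 − 84 = 42.
Using column 3: 48 + 40 + ? → (1,3) = 126 − 88 = 38.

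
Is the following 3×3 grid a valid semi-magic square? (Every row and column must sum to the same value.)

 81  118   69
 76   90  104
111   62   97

No — column 1 sums to 268 but row 3 sums to 270.

Row 1: 81 + 118 + 69 = 268.
Row 2: 76 + 90 + 104 = 270.
Row 3: 111 + 62 + 97 = 270.
Column 1: 81 + 76 + 111 = 268.
Column 2: 118 + 90 + 62 = 270.
Column 3: 69 + 104 + 97 = 270.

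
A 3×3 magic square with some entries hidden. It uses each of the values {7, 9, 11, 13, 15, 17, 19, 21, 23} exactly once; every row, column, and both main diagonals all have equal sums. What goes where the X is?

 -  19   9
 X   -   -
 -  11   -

7

The 9 entries sum to 135, so each line sums to 135/3 = 45.
Using row 1: 19 + 9 + ? → (1,1) = 45 − 28 = 17.
From column 2, 45 − (19 + 11) gives (2,2) = 15.
Main diagonal: 17 + 15 + ? = 45, so (3,3) = 13.
Anti-diagonal: 9 + 15 + ? = 45, so (3,1) = 21.
Using column 1: 17 + 21 + ? → (2,1) = 45 − 38 = 7.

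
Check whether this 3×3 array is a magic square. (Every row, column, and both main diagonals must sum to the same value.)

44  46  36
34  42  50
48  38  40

Row 1: 44 + 46 + 36 = 126.
Row 2: 34 + 42 + 50 = 126.
Row 3: 48 + 38 + 40 = 126.
Column 1: 44 + 34 + 48 = 126.
Column 2: 46 + 42 + 38 = 126.
Column 3: 36 + 50 + 40 = 126.
Main diagonal: 44 + 42 + 40 = 126.
Anti-diagonal: 36 + 42 + 48 = 126.
All lines sum to 126.

Yes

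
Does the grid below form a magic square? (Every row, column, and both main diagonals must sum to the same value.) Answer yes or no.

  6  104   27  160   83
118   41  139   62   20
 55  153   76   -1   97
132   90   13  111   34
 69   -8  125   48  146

Row 1: 6 + 104 + 27 + 160 + 83 = 380.
Row 2: 118 + 41 + 139 + 62 + 20 = 380.
Row 3: 55 + 153 + 76 + (-1) + 97 = 380.
Row 4: 132 + 90 + 13 + 111 + 34 = 380.
Row 5: 69 + (-8) + 125 + 48 + 146 = 380.
Column 1: 6 + 118 + 55 + 132 + 69 = 380.
Column 2: 104 + 41 + 153 + 90 + (-8) = 380.
Column 3: 27 + 139 + 76 + 13 + 125 = 380.
Column 4: 160 + 62 + (-1) + 111 + 48 = 380.
Column 5: 83 + 20 + 97 + 34 + 146 = 380.
Main diagonal: 6 + 41 + 76 + 111 + 146 = 380.
Anti-diagonal: 83 + 62 + 76 + 90 + 69 = 380.
All lines sum to 380.

Yes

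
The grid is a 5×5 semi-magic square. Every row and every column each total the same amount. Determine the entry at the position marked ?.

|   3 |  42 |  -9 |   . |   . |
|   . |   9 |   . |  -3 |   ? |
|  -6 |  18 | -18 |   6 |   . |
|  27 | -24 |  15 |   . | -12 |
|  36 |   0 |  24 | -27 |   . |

Column 2 is complete and sums to 45; that is the magic constant.
From row 3, 45 − (-6 + 18 + (-18) + 6) gives (3,5) = 45.
The remaining cell in row 4 is (4,4) = 45 − 6 = 39.
From row 5, 45 − (36 + 0 + 24 + (-27)) gives (5,5) = 12.
Column 1 must total 45; the given cells sum to 60, so (2,1) = -15.
Using column 3: -9 + (-18) + 15 + 24 + ? → (2,3) = 45 − 12 = 33.
The remaining cell in column 4 is (1,4) = 45 − 15 = 30.
From row 1, 45 − (3 + 42 + (-9) + 30) gives (1,5) = -21.
Row 2 needs 45; the known cells sum to 24, so (2,5) = 21.

21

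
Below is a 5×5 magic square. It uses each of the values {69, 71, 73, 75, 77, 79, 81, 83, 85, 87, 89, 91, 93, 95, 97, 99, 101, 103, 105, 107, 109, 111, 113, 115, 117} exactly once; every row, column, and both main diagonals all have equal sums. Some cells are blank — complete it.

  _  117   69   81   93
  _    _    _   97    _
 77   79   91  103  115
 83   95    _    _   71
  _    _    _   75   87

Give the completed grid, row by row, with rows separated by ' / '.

105 117 69 81 93 / 111 73 85 97 99 / 77 79 91 103 115 / 83 95 107 109 71 / 89 101 113 75 87

The 25 entries sum to 2325, so each line sums to 2325/5 = 465.
Row 1 must total 465; the given cells sum to 360, so (1,1) = 105.
Using column 4: 81 + 97 + 103 + 75 + ? → (4,4) = 465 − 356 = 109.
Column 5 needs 465; the known cells sum to 366, so (2,5) = 99.
Main diagonal must total 465; the given cells sum to 392, so (2,2) = 73.
Anti-diagonal: 93 + 97 + 91 + 95 + ? = 465, so (5,1) = 89.
Using row 4: 83 + 95 + 109 + 71 + ? → (4,3) = 465 − 358 = 107.
Using column 1: 105 + 77 + 83 + 89 + ? → (2,1) = 465 − 354 = 111.
Column 2 needs 465; the known cells sum to 364, so (5,2) = 101.
Row 2: 111 + 73 + 97 + 99 + ? = 465, so (2,3) = 85.
The remaining cell in row 5 is (5,3) = 465 − 352 = 113.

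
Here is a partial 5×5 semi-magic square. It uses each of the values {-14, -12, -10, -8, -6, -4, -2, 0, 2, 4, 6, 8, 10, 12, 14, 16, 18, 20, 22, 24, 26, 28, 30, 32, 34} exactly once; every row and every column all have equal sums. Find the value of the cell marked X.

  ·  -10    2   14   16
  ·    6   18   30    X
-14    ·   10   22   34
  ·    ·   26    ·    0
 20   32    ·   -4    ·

-8

The 25 entries sum to 250, so each line sums to 250/5 = 50.
Using row 1: -10 + 2 + 14 + 16 + ? → (1,1) = 50 − 22 = 28.
Row 3 needs 50; the known cells sum to 52, so (3,2) = -2.
Column 2 needs 50; the known cells sum to 26, so (4,2) = 24.
The remaining cell in column 3 is (5,3) = 50 − 56 = -6.
The remaining cell in column 4 is (4,4) = 50 − 62 = -12.
Using row 4: 24 + 26 + (-12) + 0 + ? → (4,1) = 50 − 38 = 12.
The remaining cell in row 5 is (5,5) = 50 − 42 = 8.
Using column 1: 28 + (-14) + 12 + 20 + ? → (2,1) = 50 − 46 = 4.
Column 5 needs 50; the known cells sum to 58, so (2,5) = -8.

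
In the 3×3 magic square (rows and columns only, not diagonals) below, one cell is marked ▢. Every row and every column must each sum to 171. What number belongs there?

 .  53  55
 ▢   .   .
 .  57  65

59

Row 1 must total 171; the given cells sum to 108, so (1,1) = 63.
Row 3: 57 + 65 + ? = 171, so (3,1) = 49.
From column 1, 171 − (63 + 49) gives (2,1) = 59.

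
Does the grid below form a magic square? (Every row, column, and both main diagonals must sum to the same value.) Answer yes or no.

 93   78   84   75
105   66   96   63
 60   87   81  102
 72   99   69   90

Yes

Row 1: 93 + 78 + 84 + 75 = 330.
Row 2: 105 + 66 + 96 + 63 = 330.
Row 3: 60 + 87 + 81 + 102 = 330.
Row 4: 72 + 99 + 69 + 90 = 330.
Column 1: 93 + 105 + 60 + 72 = 330.
Column 2: 78 + 66 + 87 + 99 = 330.
Column 3: 84 + 96 + 81 + 69 = 330.
Column 4: 75 + 63 + 102 + 90 = 330.
Main diagonal: 93 + 66 + 81 + 90 = 330.
Anti-diagonal: 75 + 96 + 87 + 72 = 330.
All lines sum to 330.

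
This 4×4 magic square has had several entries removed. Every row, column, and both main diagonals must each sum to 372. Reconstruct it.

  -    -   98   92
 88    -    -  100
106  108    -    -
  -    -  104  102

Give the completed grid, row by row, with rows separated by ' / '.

96 86 98 92 / 88 94 90 100 / 106 108 80 78 / 82 84 104 102

Column 4 needs 372; the known cells sum to 294, so (3,4) = 78.
Row 3 must total 372; the given cells sum to 292, so (3,3) = 80.
Using column 3: 98 + 80 + 104 + ? → (2,3) = 372 − 282 = 90.
From anti-diagonal, 372 − (92 + 90 + 108) gives (4,1) = 82.
The remaining cell in row 2 is (2,2) = 372 − 278 = 94.
Row 4 needs 372; the known cells sum to 288, so (4,2) = 84.
The remaining cell in column 1 is (1,1) = 372 − 276 = 96.
Column 2 must total 372; the given cells sum to 286, so (1,2) = 86.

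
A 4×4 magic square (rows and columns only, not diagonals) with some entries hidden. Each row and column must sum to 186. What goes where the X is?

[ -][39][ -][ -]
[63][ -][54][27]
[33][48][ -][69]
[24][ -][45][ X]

60

Using row 2: 63 + 54 + 27 + ? → (2,2) = 186 − 144 = 42.
Row 3 must total 186; the given cells sum to 150, so (3,3) = 36.
The remaining cell in column 1 is (1,1) = 186 − 120 = 66.
Column 2 must total 186; the given cells sum to 129, so (4,2) = 57.
Column 3: 54 + 36 + 45 + ? = 186, so (1,3) = 51.
Row 1 needs 186; the known cells sum to 156, so (1,4) = 30.
Row 4 must total 186; the given cells sum to 126, so (4,4) = 60.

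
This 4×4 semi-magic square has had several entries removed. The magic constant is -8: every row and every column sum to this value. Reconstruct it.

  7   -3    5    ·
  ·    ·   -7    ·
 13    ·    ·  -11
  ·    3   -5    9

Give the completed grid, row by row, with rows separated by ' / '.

7 -3 5 -17 / -13 1 -7 11 / 13 -9 -1 -11 / -15 3 -5 9

From row 1, -8 − (7 + (-3) + 5) gives (1,4) = -17.
Using row 4: 3 + (-5) + 9 + ? → (4,1) = -8 − 7 = -15.
Using column 1: 7 + 13 + (-15) + ? → (2,1) = -8 − 5 = -13.
From column 3, -8 − (5 + (-7) + (-5)) gives (3,3) = -1.
Column 4: -17 + (-11) + 9 + ? = -8, so (2,4) = 11.
Using row 2: -13 + (-7) + 11 + ? → (2,2) = -8 − (-9) = 1.
The remaining cell in row 3 is (3,2) = -8 − 1 = -9.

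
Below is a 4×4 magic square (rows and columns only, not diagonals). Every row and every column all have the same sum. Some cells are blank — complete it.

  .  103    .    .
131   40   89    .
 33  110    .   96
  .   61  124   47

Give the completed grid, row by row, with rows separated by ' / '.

68 103 26 117 / 131 40 89 54 / 33 110 75 96 / 82 61 124 47

Column 2 is already complete: 103 + 40 + 110 + 61 = 314, so that is the magic constant.
Row 2: 131 + 40 + 89 + ? = 314, so (2,4) = 54.
Using row 3: 33 + 110 + 96 + ? → (3,3) = 314 − 239 = 75.
From row 4, 314 − (61 + 124 + 47) gives (4,1) = 82.
Column 1 needs 314; the known cells sum to 246, so (1,1) = 68.
Column 3 needs 314; the known cells sum to 288, so (1,3) = 26.
The remaining cell in column 4 is (1,4) = 314 − 197 = 117.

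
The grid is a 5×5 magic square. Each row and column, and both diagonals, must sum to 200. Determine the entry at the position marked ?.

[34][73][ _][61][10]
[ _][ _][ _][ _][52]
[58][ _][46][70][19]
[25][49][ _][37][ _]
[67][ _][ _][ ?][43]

Row 1 must total 200; the given cells sum to 178, so (1,3) = 22.
From row 3, 200 − (58 + 46 + 70 + 19) gives (3,2) = 7.
Using column 1: 34 + 58 + 25 + 67 + ? → (2,1) = 200 − 184 = 16.
Using column 5: 10 + 52 + 19 + 43 + ? → (4,5) = 200 − 124 = 76.
Main diagonal: 34 + 46 + 37 + 43 + ? = 200, so (2,2) = 40.
Using anti-diagonal: 10 + 46 + 49 + 67 + ? → (2,4) = 200 − 172 = 28.
Row 2: 16 + 40 + 28 + 52 + ? = 200, so (2,3) = 64.
From row 4, 200 − (25 + 49 + 37 + 76) gives (4,3) = 13.
Column 2: 73 + 40 + 7 + 49 + ? = 200, so (5,2) = 31.
Column 3 needs 200; the known cells sum to 145, so (5,3) = 55.
From column 4, 200 − (61 + 28 + 70 + 37) gives (5,4) = 4.

4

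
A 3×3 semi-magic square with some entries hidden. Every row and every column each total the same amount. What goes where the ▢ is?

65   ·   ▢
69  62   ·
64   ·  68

63

Column 1 is complete and sums to 198; that is the magic constant.
Row 2 must total 198; the given cells sum to 131, so (2,3) = 67.
Using row 3: 64 + 68 + ? → (3,2) = 198 − 132 = 66.
The remaining cell in column 2 is (1,2) = 198 − 128 = 70.
Column 3 needs 198; the known cells sum to 135, so (1,3) = 63.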